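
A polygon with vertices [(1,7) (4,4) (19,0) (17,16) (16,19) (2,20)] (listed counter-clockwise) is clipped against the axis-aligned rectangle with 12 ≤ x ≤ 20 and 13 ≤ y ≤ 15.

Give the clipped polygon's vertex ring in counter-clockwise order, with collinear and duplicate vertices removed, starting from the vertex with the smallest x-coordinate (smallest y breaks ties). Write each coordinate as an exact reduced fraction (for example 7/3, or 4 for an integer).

Clipped polygon: [(12,13) (139/8,13) (137/8,15) (12,15)]

1. After x ≥ 12: [(12,28/15) (19,0) (17,16) (16,19) (12,135/7)]
2. After x ≤ 20: [(12,28/15) (19,0) (17,16) (16,19) (12,135/7)]
3. After y ≥ 13: [(12,13) (139/8,13) (17,16) (16,19) (12,135/7)]
4. After y ≤ 15: [(12,15) (12,13) (139/8,13) (137/8,15)]
5. Canonical ring: [(12,13) (139/8,13) (137/8,15) (12,15)]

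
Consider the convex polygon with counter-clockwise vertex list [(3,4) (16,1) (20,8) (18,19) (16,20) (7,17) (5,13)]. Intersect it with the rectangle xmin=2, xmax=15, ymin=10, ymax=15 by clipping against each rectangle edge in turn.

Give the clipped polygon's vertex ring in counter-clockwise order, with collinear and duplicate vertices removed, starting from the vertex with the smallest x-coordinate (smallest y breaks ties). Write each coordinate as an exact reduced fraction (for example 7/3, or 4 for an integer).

1. After x ≥ 2: [(3,4) (16,1) (20,8) (18,19) (16,20) (7,17) (5,13)]
2. After x ≤ 15: [(3,4) (15,16/13) (15,59/3) (7,17) (5,13)]
3. After y ≥ 10: [(13/3,10) (15,10) (15,59/3) (7,17) (5,13)]
4. After y ≤ 15: [(13/3,10) (15,10) (15,15) (6,15) (5,13)]
5. Canonical ring: [(13/3,10) (15,10) (15,15) (6,15) (5,13)]

Clipped polygon: [(13/3,10) (15,10) (15,15) (6,15) (5,13)]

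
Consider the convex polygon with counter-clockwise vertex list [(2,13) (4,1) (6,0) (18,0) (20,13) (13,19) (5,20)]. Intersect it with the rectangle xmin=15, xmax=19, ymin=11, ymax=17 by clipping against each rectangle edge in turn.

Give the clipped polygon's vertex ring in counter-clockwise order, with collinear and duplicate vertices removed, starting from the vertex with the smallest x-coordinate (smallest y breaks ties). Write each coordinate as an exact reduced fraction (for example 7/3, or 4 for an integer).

Clipped polygon: [(15,11) (19,11) (19,97/7) (46/3,17) (15,17)]

1. After x ≥ 15: [(15,0) (18,0) (20,13) (15,121/7)]
2. After x ≤ 19: [(15,0) (18,0) (19,13/2) (19,97/7) (15,121/7)]
3. After y ≥ 11: [(15,11) (19,11) (19,97/7) (15,121/7)]
4. After y ≤ 17: [(15,17) (15,11) (19,11) (19,97/7) (46/3,17)]
5. Canonical ring: [(15,11) (19,11) (19,97/7) (46/3,17) (15,17)]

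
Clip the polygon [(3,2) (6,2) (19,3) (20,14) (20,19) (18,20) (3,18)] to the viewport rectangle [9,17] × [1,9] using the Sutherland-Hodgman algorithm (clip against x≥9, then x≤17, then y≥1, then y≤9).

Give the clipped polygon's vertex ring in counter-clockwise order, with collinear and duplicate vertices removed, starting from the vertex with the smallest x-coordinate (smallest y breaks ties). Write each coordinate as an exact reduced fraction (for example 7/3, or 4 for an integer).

1. After x ≥ 9: [(9,29/13) (19,3) (20,14) (20,19) (18,20) (9,94/5)]
2. After x ≤ 17: [(9,29/13) (17,37/13) (17,298/15) (9,94/5)]
3. After y ≥ 1: [(9,29/13) (17,37/13) (17,298/15) (9,94/5)]
4. After y ≤ 9: [(9,9) (9,29/13) (17,37/13) (17,9)]
5. Canonical ring: [(9,29/13) (17,37/13) (17,9) (9,9)]

Clipped polygon: [(9,29/13) (17,37/13) (17,9) (9,9)]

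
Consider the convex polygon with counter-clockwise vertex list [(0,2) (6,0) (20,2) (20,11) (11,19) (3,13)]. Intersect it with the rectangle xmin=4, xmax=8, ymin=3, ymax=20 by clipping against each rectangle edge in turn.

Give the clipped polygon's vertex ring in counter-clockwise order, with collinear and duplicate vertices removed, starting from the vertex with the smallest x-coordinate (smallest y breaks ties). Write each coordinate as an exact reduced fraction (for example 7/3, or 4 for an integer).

1. After x ≥ 4: [(4,2/3) (6,0) (20,2) (20,11) (11,19) (4,55/4)]
2. After x ≤ 8: [(4,2/3) (6,0) (8,2/7) (8,67/4) (4,55/4)]
3. After y ≥ 3: [(4,3) (8,3) (8,67/4) (4,55/4)]
4. After y ≤ 20: [(4,3) (8,3) (8,67/4) (4,55/4)]
5. Canonical ring: [(4,3) (8,3) (8,67/4) (4,55/4)]

Clipped polygon: [(4,3) (8,3) (8,67/4) (4,55/4)]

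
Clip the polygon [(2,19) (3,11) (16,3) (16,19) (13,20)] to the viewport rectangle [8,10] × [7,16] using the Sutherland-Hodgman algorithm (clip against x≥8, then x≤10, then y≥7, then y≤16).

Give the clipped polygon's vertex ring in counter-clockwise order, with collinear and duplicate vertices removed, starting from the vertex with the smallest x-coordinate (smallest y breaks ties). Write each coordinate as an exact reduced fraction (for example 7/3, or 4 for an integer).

Clipped polygon: [(8,103/13) (19/2,7) (10,7) (10,16) (8,16)]

1. After x ≥ 8: [(8,215/11) (8,103/13) (16,3) (16,19) (13,20)]
2. After x ≤ 10: [(10,217/11) (8,215/11) (8,103/13) (10,87/13)]
3. After y ≥ 7: [(10,7) (10,217/11) (8,215/11) (8,103/13) (19/2,7)]
4. After y ≤ 16: [(10,7) (10,16) (8,16) (8,103/13) (19/2,7)]
5. Canonical ring: [(8,103/13) (19/2,7) (10,7) (10,16) (8,16)]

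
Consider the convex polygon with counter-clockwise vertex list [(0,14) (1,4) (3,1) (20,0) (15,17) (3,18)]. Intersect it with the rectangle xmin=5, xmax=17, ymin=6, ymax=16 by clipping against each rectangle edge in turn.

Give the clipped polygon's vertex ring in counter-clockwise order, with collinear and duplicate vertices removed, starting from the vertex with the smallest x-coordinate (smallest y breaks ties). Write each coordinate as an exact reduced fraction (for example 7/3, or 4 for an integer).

1. After x ≥ 5: [(5,15/17) (20,0) (15,17) (5,107/6)]
2. After x ≤ 17: [(5,15/17) (17,3/17) (17,51/5) (15,17) (5,107/6)]
3. After y ≥ 6: [(5,6) (17,6) (17,51/5) (15,17) (5,107/6)]
4. After y ≤ 16: [(5,16) (5,6) (17,6) (17,51/5) (260/17,16)]
5. Canonical ring: [(5,6) (17,6) (17,51/5) (260/17,16) (5,16)]

Clipped polygon: [(5,6) (17,6) (17,51/5) (260/17,16) (5,16)]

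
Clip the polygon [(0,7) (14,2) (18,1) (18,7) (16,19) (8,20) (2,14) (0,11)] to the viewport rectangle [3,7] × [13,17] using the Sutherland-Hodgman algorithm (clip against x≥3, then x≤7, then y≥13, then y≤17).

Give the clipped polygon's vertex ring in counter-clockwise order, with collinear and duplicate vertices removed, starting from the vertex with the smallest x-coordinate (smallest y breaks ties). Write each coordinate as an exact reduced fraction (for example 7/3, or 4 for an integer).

1. After x ≥ 3: [(3,83/14) (14,2) (18,1) (18,7) (16,19) (8,20) (3,15)]
2. After x ≤ 7: [(3,83/14) (7,9/2) (7,19) (3,15)]
3. After y ≥ 13: [(3,13) (7,13) (7,19) (3,15)]
4. After y ≤ 17: [(3,13) (7,13) (7,17) (5,17) (3,15)]
5. Canonical ring: [(3,13) (7,13) (7,17) (5,17) (3,15)]

Clipped polygon: [(3,13) (7,13) (7,17) (5,17) (3,15)]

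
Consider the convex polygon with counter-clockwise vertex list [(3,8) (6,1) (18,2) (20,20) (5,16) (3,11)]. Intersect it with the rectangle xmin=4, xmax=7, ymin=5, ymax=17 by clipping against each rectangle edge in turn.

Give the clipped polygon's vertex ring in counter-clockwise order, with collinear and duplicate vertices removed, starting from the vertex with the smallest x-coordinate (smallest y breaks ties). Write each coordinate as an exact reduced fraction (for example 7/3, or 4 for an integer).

1. After x ≥ 4: [(4,17/3) (6,1) (18,2) (20,20) (5,16) (4,27/2)]
2. After x ≤ 7: [(4,17/3) (6,1) (7,13/12) (7,248/15) (5,16) (4,27/2)]
3. After y ≥ 5: [(4,17/3) (30/7,5) (7,5) (7,248/15) (5,16) (4,27/2)]
4. After y ≤ 17: [(4,17/3) (30/7,5) (7,5) (7,248/15) (5,16) (4,27/2)]
5. Canonical ring: [(4,17/3) (30/7,5) (7,5) (7,248/15) (5,16) (4,27/2)]

Clipped polygon: [(4,17/3) (30/7,5) (7,5) (7,248/15) (5,16) (4,27/2)]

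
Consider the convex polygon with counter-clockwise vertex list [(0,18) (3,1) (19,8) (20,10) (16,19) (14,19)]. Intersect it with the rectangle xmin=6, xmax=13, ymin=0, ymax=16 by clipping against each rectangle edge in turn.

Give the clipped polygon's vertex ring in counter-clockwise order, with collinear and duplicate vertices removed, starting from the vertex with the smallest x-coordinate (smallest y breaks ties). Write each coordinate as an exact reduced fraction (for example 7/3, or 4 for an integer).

Clipped polygon: [(6,37/16) (13,43/8) (13,16) (6,16)]

1. After x ≥ 6: [(6,129/7) (6,37/16) (19,8) (20,10) (16,19) (14,19)]
2. After x ≤ 13: [(13,265/14) (6,129/7) (6,37/16) (13,43/8)]
3. After y ≥ 0: [(13,265/14) (6,129/7) (6,37/16) (13,43/8)]
4. After y ≤ 16: [(13,16) (6,16) (6,37/16) (13,43/8)]
5. Canonical ring: [(6,37/16) (13,43/8) (13,16) (6,16)]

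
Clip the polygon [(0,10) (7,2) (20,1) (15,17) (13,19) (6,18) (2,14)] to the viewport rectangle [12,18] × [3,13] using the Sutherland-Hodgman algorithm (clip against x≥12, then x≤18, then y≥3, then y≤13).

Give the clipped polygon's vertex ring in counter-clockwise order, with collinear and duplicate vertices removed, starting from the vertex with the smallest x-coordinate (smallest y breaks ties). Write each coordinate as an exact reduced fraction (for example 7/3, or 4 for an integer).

1. After x ≥ 12: [(12,21/13) (20,1) (15,17) (13,19) (12,132/7)]
2. After x ≤ 18: [(12,21/13) (18,15/13) (18,37/5) (15,17) (13,19) (12,132/7)]
3. After y ≥ 3: [(12,3) (18,3) (18,37/5) (15,17) (13,19) (12,132/7)]
4. After y ≤ 13: [(12,13) (12,3) (18,3) (18,37/5) (65/4,13)]
5. Canonical ring: [(12,3) (18,3) (18,37/5) (65/4,13) (12,13)]

Clipped polygon: [(12,3) (18,3) (18,37/5) (65/4,13) (12,13)]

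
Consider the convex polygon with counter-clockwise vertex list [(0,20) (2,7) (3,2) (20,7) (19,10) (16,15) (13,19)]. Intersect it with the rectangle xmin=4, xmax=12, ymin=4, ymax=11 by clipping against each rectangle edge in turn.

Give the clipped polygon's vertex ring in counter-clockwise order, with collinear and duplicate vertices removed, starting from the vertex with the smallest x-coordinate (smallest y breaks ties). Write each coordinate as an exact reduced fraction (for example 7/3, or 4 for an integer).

1. After x ≥ 4: [(4,256/13) (4,39/17) (20,7) (19,10) (16,15) (13,19)]
2. After x ≤ 12: [(12,248/13) (4,256/13) (4,39/17) (12,79/17)]
3. After y ≥ 4: [(12,248/13) (4,256/13) (4,4) (49/5,4) (12,79/17)]
4. After y ≤ 11: [(12,11) (4,11) (4,4) (49/5,4) (12,79/17)]
5. Canonical ring: [(4,4) (49/5,4) (12,79/17) (12,11) (4,11)]

Clipped polygon: [(4,4) (49/5,4) (12,79/17) (12,11) (4,11)]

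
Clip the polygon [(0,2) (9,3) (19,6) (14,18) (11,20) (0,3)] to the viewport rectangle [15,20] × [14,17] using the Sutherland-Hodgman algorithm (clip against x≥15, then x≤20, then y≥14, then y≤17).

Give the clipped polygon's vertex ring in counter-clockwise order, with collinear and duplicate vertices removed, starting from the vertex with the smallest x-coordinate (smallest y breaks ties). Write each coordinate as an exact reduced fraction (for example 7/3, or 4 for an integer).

1. After x ≥ 15: [(15,24/5) (19,6) (15,78/5)]
2. After x ≤ 20: [(15,24/5) (19,6) (15,78/5)]
3. After y ≥ 14: [(15,14) (47/3,14) (15,78/5)]
4. After y ≤ 17: [(15,14) (47/3,14) (15,78/5)]
5. Canonical ring: [(15,14) (47/3,14) (15,78/5)]

Clipped polygon: [(15,14) (47/3,14) (15,78/5)]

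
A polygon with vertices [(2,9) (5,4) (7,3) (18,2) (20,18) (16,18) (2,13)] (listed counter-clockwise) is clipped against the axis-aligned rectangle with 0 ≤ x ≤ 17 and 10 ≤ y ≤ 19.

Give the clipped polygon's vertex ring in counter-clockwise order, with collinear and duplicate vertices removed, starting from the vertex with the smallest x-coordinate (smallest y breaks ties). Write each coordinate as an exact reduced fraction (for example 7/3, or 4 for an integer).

1. After x ≥ 0: [(2,9) (5,4) (7,3) (18,2) (20,18) (16,18) (2,13)]
2. After x ≤ 17: [(2,9) (5,4) (7,3) (17,23/11) (17,18) (16,18) (2,13)]
3. After y ≥ 10: [(2,10) (17,10) (17,18) (16,18) (2,13)]
4. After y ≤ 19: [(2,10) (17,10) (17,18) (16,18) (2,13)]
5. Canonical ring: [(2,10) (17,10) (17,18) (16,18) (2,13)]

Clipped polygon: [(2,10) (17,10) (17,18) (16,18) (2,13)]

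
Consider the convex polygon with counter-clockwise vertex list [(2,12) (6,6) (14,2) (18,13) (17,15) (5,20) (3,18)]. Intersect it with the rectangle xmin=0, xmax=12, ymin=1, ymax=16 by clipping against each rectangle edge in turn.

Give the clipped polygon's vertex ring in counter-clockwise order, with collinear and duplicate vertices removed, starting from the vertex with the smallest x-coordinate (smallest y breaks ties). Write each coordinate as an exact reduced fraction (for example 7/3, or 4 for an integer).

1. After x ≥ 0: [(2,12) (6,6) (14,2) (18,13) (17,15) (5,20) (3,18)]
2. After x ≤ 12: [(2,12) (6,6) (12,3) (12,205/12) (5,20) (3,18)]
3. After y ≥ 1: [(2,12) (6,6) (12,3) (12,205/12) (5,20) (3,18)]
4. After y ≤ 16: [(8/3,16) (2,12) (6,6) (12,3) (12,16)]
5. Canonical ring: [(2,12) (6,6) (12,3) (12,16) (8/3,16)]

Clipped polygon: [(2,12) (6,6) (12,3) (12,16) (8/3,16)]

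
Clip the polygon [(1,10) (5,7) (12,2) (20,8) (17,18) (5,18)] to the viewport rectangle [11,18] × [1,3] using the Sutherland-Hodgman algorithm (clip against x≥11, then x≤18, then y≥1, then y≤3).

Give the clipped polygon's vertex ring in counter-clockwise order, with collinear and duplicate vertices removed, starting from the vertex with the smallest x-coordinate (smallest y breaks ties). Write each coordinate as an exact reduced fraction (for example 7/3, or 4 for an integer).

Clipped polygon: [(11,19/7) (12,2) (40/3,3) (11,3)]

1. After x ≥ 11: [(11,19/7) (12,2) (20,8) (17,18) (11,18)]
2. After x ≤ 18: [(11,19/7) (12,2) (18,13/2) (18,44/3) (17,18) (11,18)]
3. After y ≥ 1: [(11,19/7) (12,2) (18,13/2) (18,44/3) (17,18) (11,18)]
4. After y ≤ 3: [(11,3) (11,19/7) (12,2) (40/3,3)]
5. Canonical ring: [(11,19/7) (12,2) (40/3,3) (11,3)]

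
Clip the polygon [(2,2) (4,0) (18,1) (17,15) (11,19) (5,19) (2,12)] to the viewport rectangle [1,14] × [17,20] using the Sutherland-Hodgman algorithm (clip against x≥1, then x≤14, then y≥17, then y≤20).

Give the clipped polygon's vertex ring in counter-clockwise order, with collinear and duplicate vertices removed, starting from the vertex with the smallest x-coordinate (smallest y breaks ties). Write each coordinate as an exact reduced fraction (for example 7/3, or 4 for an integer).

Clipped polygon: [(29/7,17) (14,17) (11,19) (5,19)]

1. After x ≥ 1: [(2,2) (4,0) (18,1) (17,15) (11,19) (5,19) (2,12)]
2. After x ≤ 14: [(2,2) (4,0) (14,5/7) (14,17) (11,19) (5,19) (2,12)]
3. After y ≥ 17: [(14,17) (14,17) (11,19) (5,19) (29/7,17)]
4. After y ≤ 20: [(14,17) (14,17) (11,19) (5,19) (29/7,17)]
5. Canonical ring: [(29/7,17) (14,17) (11,19) (5,19)]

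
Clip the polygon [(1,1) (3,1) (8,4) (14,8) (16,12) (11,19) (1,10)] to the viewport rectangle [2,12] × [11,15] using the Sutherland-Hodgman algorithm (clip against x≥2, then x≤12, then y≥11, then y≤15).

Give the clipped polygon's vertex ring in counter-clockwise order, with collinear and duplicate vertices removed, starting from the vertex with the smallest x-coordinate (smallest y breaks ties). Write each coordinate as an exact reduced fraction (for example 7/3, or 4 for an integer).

Clipped polygon: [(19/9,11) (12,11) (12,15) (59/9,15)]

1. After x ≥ 2: [(2,1) (3,1) (8,4) (14,8) (16,12) (11,19) (2,109/10)]
2. After x ≤ 12: [(2,1) (3,1) (8,4) (12,20/3) (12,88/5) (11,19) (2,109/10)]
3. After y ≥ 11: [(12,11) (12,88/5) (11,19) (19/9,11)]
4. After y ≤ 15: [(12,11) (12,15) (59/9,15) (19/9,11)]
5. Canonical ring: [(19/9,11) (12,11) (12,15) (59/9,15)]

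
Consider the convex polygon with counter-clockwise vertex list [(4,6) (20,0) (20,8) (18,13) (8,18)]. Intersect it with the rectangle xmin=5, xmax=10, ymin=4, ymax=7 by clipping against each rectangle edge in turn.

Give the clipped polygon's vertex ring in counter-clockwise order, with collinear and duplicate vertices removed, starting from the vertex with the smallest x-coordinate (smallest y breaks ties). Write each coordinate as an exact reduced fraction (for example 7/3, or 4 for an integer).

1. After x ≥ 5: [(5,9) (5,45/8) (20,0) (20,8) (18,13) (8,18)]
2. After x ≤ 10: [(5,9) (5,45/8) (10,15/4) (10,17) (8,18)]
3. After y ≥ 4: [(5,9) (5,45/8) (28/3,4) (10,4) (10,17) (8,18)]
4. After y ≤ 7: [(5,7) (5,45/8) (28/3,4) (10,4) (10,7)]
5. Canonical ring: [(5,45/8) (28/3,4) (10,4) (10,7) (5,7)]

Clipped polygon: [(5,45/8) (28/3,4) (10,4) (10,7) (5,7)]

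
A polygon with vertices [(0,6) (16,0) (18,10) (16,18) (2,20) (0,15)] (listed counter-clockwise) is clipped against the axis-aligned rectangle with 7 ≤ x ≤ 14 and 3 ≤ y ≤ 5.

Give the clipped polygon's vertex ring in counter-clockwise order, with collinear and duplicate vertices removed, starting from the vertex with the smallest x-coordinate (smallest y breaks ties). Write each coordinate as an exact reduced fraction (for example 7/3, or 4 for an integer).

Clipped polygon: [(7,27/8) (8,3) (14,3) (14,5) (7,5)]

1. After x ≥ 7: [(7,27/8) (16,0) (18,10) (16,18) (7,135/7)]
2. After x ≤ 14: [(7,27/8) (14,3/4) (14,128/7) (7,135/7)]
3. After y ≥ 3: [(7,27/8) (8,3) (14,3) (14,128/7) (7,135/7)]
4. After y ≤ 5: [(7,5) (7,27/8) (8,3) (14,3) (14,5)]
5. Canonical ring: [(7,27/8) (8,3) (14,3) (14,5) (7,5)]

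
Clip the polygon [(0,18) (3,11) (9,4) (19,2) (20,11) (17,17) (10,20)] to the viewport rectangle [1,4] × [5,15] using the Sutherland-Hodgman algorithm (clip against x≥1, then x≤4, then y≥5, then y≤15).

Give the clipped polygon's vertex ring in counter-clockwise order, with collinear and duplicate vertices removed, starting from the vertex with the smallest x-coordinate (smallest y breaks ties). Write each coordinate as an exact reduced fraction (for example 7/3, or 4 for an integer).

1. After x ≥ 1: [(1,91/5) (1,47/3) (3,11) (9,4) (19,2) (20,11) (17,17) (10,20)]
2. After x ≤ 4: [(4,94/5) (1,91/5) (1,47/3) (3,11) (4,59/6)]
3. After y ≥ 5: [(4,94/5) (1,91/5) (1,47/3) (3,11) (4,59/6)]
4. After y ≤ 15: [(4,15) (9/7,15) (3,11) (4,59/6)]
5. Canonical ring: [(9/7,15) (3,11) (4,59/6) (4,15)]

Clipped polygon: [(9/7,15) (3,11) (4,59/6) (4,15)]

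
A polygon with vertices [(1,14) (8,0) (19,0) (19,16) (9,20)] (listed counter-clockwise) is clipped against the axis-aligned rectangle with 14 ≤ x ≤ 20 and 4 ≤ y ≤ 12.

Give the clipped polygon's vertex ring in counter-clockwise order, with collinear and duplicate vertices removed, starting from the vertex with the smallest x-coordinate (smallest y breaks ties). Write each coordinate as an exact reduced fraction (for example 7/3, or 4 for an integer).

1. After x ≥ 14: [(14,0) (19,0) (19,16) (14,18)]
2. After x ≤ 20: [(14,0) (19,0) (19,16) (14,18)]
3. After y ≥ 4: [(14,4) (19,4) (19,16) (14,18)]
4. After y ≤ 12: [(14,12) (14,4) (19,4) (19,12)]
5. Canonical ring: [(14,4) (19,4) (19,12) (14,12)]

Clipped polygon: [(14,4) (19,4) (19,12) (14,12)]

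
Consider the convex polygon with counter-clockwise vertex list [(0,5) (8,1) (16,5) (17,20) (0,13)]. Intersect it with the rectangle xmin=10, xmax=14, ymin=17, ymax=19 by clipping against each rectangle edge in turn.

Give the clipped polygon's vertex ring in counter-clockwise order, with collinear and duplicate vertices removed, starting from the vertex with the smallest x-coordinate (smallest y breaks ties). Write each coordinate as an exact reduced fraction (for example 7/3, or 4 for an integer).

Clipped polygon: [(10,17) (14,17) (14,319/17) (10,291/17)]

1. After x ≥ 10: [(10,2) (16,5) (17,20) (10,291/17)]
2. After x ≤ 14: [(10,2) (14,4) (14,319/17) (10,291/17)]
3. After y ≥ 17: [(10,17) (14,17) (14,319/17) (10,291/17)]
4. After y ≤ 19: [(10,17) (14,17) (14,319/17) (10,291/17)]
5. Canonical ring: [(10,17) (14,17) (14,319/17) (10,291/17)]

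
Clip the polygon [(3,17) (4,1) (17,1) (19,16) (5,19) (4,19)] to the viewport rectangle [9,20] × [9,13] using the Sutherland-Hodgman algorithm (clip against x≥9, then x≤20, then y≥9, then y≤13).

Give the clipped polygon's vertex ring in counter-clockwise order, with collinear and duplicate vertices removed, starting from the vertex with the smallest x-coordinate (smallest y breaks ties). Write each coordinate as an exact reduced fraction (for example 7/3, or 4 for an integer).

Clipped polygon: [(9,9) (271/15,9) (93/5,13) (9,13)]

1. After x ≥ 9: [(9,1) (17,1) (19,16) (9,127/7)]
2. After x ≤ 20: [(9,1) (17,1) (19,16) (9,127/7)]
3. After y ≥ 9: [(9,9) (271/15,9) (19,16) (9,127/7)]
4. After y ≤ 13: [(9,13) (9,9) (271/15,9) (93/5,13)]
5. Canonical ring: [(9,9) (271/15,9) (93/5,13) (9,13)]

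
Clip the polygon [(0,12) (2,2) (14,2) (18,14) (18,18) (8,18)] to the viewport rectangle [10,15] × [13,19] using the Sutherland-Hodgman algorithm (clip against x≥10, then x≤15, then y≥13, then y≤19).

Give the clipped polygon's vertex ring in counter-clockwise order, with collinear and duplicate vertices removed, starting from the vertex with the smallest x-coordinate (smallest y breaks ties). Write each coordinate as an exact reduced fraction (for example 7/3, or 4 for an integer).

1. After x ≥ 10: [(10,2) (14,2) (18,14) (18,18) (10,18)]
2. After x ≤ 15: [(10,2) (14,2) (15,5) (15,18) (10,18)]
3. After y ≥ 13: [(10,13) (15,13) (15,18) (10,18)]
4. After y ≤ 19: [(10,13) (15,13) (15,18) (10,18)]
5. Canonical ring: [(10,13) (15,13) (15,18) (10,18)]

Clipped polygon: [(10,13) (15,13) (15,18) (10,18)]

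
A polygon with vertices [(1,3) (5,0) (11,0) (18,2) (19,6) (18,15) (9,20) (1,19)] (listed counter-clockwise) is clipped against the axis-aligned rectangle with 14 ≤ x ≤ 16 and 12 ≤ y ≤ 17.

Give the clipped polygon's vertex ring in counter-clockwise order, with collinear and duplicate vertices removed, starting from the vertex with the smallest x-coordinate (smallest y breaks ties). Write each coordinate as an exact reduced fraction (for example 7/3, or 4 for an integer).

Clipped polygon: [(14,12) (16,12) (16,145/9) (72/5,17) (14,17)]

1. After x ≥ 14: [(14,6/7) (18,2) (19,6) (18,15) (14,155/9)]
2. After x ≤ 16: [(14,6/7) (16,10/7) (16,145/9) (14,155/9)]
3. After y ≥ 12: [(14,12) (16,12) (16,145/9) (14,155/9)]
4. After y ≤ 17: [(14,17) (14,12) (16,12) (16,145/9) (72/5,17)]
5. Canonical ring: [(14,12) (16,12) (16,145/9) (72/5,17) (14,17)]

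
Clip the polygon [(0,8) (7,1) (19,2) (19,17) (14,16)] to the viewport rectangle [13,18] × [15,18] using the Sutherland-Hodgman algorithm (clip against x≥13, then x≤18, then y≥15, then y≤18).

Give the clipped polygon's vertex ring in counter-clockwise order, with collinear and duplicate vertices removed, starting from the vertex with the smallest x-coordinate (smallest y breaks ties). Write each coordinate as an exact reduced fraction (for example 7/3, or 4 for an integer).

Clipped polygon: [(13,15) (18,15) (18,84/5) (14,16) (13,108/7)]

1. After x ≥ 13: [(13,108/7) (13,3/2) (19,2) (19,17) (14,16)]
2. After x ≤ 18: [(13,108/7) (13,3/2) (18,23/12) (18,84/5) (14,16)]
3. After y ≥ 15: [(13,108/7) (13,15) (18,15) (18,84/5) (14,16)]
4. After y ≤ 18: [(13,108/7) (13,15) (18,15) (18,84/5) (14,16)]
5. Canonical ring: [(13,15) (18,15) (18,84/5) (14,16) (13,108/7)]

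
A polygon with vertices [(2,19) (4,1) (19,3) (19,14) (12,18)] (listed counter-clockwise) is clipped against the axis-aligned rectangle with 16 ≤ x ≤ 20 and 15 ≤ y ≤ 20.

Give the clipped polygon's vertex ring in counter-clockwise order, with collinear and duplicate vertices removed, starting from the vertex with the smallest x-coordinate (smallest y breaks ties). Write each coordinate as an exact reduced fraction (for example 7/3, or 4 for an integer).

Clipped polygon: [(16,15) (69/4,15) (16,110/7)]

1. After x ≥ 16: [(16,13/5) (19,3) (19,14) (16,110/7)]
2. After x ≤ 20: [(16,13/5) (19,3) (19,14) (16,110/7)]
3. After y ≥ 15: [(16,15) (69/4,15) (16,110/7)]
4. After y ≤ 20: [(16,15) (69/4,15) (16,110/7)]
5. Canonical ring: [(16,15) (69/4,15) (16,110/7)]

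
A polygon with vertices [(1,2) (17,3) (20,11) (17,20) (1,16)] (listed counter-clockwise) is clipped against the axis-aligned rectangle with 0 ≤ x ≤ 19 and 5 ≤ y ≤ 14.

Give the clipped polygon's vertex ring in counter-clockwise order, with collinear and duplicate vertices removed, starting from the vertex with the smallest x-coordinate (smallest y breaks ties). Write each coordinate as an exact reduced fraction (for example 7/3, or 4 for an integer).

1. After x ≥ 0: [(1,2) (17,3) (20,11) (17,20) (1,16)]
2. After x ≤ 19: [(1,2) (17,3) (19,25/3) (19,14) (17,20) (1,16)]
3. After y ≥ 5: [(1,5) (71/4,5) (19,25/3) (19,14) (17,20) (1,16)]
4. After y ≤ 14: [(1,14) (1,5) (71/4,5) (19,25/3) (19,14) (19,14)]
5. Canonical ring: [(1,5) (71/4,5) (19,25/3) (19,14) (1,14)]

Clipped polygon: [(1,5) (71/4,5) (19,25/3) (19,14) (1,14)]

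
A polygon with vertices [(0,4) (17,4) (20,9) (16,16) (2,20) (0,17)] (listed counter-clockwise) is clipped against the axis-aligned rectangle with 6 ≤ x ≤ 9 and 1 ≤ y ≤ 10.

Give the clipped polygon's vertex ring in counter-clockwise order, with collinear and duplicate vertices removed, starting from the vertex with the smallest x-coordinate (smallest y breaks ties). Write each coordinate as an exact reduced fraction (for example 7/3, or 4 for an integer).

Clipped polygon: [(6,4) (9,4) (9,10) (6,10)]

1. After x ≥ 6: [(6,4) (17,4) (20,9) (16,16) (6,132/7)]
2. After x ≤ 9: [(6,4) (9,4) (9,18) (6,132/7)]
3. After y ≥ 1: [(6,4) (9,4) (9,18) (6,132/7)]
4. After y ≤ 10: [(6,10) (6,4) (9,4) (9,10)]
5. Canonical ring: [(6,4) (9,4) (9,10) (6,10)]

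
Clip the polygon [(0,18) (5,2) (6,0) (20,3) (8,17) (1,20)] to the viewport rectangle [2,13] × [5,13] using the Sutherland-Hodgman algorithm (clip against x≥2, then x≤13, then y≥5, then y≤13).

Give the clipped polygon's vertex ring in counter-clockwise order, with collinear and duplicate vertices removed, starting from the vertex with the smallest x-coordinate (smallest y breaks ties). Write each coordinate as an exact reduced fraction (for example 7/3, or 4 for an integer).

1. After x ≥ 2: [(2,58/5) (5,2) (6,0) (20,3) (8,17) (2,137/7)]
2. After x ≤ 13: [(2,58/5) (5,2) (6,0) (13,3/2) (13,67/6) (8,17) (2,137/7)]
3. After y ≥ 5: [(2,58/5) (65/16,5) (13,5) (13,67/6) (8,17) (2,137/7)]
4. After y ≤ 13: [(2,13) (2,58/5) (65/16,5) (13,5) (13,67/6) (80/7,13)]
5. Canonical ring: [(2,58/5) (65/16,5) (13,5) (13,67/6) (80/7,13) (2,13)]

Clipped polygon: [(2,58/5) (65/16,5) (13,5) (13,67/6) (80/7,13) (2,13)]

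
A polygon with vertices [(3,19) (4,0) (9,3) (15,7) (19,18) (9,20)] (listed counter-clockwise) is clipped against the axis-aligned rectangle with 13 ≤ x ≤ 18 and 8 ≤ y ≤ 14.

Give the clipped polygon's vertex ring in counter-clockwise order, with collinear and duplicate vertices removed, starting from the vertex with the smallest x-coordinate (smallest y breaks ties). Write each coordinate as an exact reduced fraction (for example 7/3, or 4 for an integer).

Clipped polygon: [(13,8) (169/11,8) (193/11,14) (13,14)]

1. After x ≥ 13: [(13,17/3) (15,7) (19,18) (13,96/5)]
2. After x ≤ 18: [(13,17/3) (15,7) (18,61/4) (18,91/5) (13,96/5)]
3. After y ≥ 8: [(13,8) (169/11,8) (18,61/4) (18,91/5) (13,96/5)]
4. After y ≤ 14: [(13,14) (13,8) (169/11,8) (193/11,14)]
5. Canonical ring: [(13,8) (169/11,8) (193/11,14) (13,14)]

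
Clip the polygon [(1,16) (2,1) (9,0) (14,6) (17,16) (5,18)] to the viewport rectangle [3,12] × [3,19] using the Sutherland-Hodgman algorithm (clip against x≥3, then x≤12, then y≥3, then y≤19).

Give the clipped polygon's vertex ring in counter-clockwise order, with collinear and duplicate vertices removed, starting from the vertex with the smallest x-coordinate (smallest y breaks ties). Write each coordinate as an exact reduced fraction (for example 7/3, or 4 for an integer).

Clipped polygon: [(3,3) (23/2,3) (12,18/5) (12,101/6) (5,18) (3,17)]

1. After x ≥ 3: [(3,17) (3,6/7) (9,0) (14,6) (17,16) (5,18)]
2. After x ≤ 12: [(3,17) (3,6/7) (9,0) (12,18/5) (12,101/6) (5,18)]
3. After y ≥ 3: [(3,17) (3,3) (23/2,3) (12,18/5) (12,101/6) (5,18)]
4. After y ≤ 19: [(3,17) (3,3) (23/2,3) (12,18/5) (12,101/6) (5,18)]
5. Canonical ring: [(3,3) (23/2,3) (12,18/5) (12,101/6) (5,18) (3,17)]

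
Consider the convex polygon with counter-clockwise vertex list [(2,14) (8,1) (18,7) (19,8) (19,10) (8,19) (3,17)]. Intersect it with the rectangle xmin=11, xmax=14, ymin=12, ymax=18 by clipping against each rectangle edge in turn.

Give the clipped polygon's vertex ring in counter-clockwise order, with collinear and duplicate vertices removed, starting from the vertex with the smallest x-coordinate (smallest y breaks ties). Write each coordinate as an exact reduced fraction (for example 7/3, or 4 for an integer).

1. After x ≥ 11: [(11,14/5) (18,7) (19,8) (19,10) (11,182/11)]
2. After x ≤ 14: [(11,14/5) (14,23/5) (14,155/11) (11,182/11)]
3. After y ≥ 12: [(11,12) (14,12) (14,155/11) (11,182/11)]
4. After y ≤ 18: [(11,12) (14,12) (14,155/11) (11,182/11)]
5. Canonical ring: [(11,12) (14,12) (14,155/11) (11,182/11)]

Clipped polygon: [(11,12) (14,12) (14,155/11) (11,182/11)]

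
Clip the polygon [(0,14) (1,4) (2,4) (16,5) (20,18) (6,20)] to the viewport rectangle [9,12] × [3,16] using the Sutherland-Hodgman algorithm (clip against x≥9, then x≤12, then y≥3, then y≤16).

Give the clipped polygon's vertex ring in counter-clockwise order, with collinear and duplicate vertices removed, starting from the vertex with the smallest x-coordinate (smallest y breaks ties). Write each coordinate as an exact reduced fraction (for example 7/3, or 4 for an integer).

1. After x ≥ 9: [(9,9/2) (16,5) (20,18) (9,137/7)]
2. After x ≤ 12: [(9,9/2) (12,33/7) (12,134/7) (9,137/7)]
3. After y ≥ 3: [(9,9/2) (12,33/7) (12,134/7) (9,137/7)]
4. After y ≤ 16: [(9,16) (9,9/2) (12,33/7) (12,16)]
5. Canonical ring: [(9,9/2) (12,33/7) (12,16) (9,16)]

Clipped polygon: [(9,9/2) (12,33/7) (12,16) (9,16)]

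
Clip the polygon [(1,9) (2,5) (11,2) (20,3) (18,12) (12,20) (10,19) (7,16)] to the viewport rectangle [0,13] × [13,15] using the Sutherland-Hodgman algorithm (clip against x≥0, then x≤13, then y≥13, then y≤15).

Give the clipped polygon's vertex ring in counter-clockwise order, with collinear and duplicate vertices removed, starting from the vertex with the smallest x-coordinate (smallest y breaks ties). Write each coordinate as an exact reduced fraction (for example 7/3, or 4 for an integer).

Clipped polygon: [(31/7,13) (13,13) (13,15) (43/7,15)]

1. After x ≥ 0: [(1,9) (2,5) (11,2) (20,3) (18,12) (12,20) (10,19) (7,16)]
2. After x ≤ 13: [(1,9) (2,5) (11,2) (13,20/9) (13,56/3) (12,20) (10,19) (7,16)]
3. After y ≥ 13: [(31/7,13) (13,13) (13,56/3) (12,20) (10,19) (7,16)]
4. After y ≤ 15: [(43/7,15) (31/7,13) (13,13) (13,15)]
5. Canonical ring: [(31/7,13) (13,13) (13,15) (43/7,15)]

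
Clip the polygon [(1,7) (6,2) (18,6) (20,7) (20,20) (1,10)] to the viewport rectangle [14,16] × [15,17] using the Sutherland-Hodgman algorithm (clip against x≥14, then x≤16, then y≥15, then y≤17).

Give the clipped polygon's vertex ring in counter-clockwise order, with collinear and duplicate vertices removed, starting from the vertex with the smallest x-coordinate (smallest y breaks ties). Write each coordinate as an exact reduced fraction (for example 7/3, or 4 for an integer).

1. After x ≥ 14: [(14,14/3) (18,6) (20,7) (20,20) (14,320/19)]
2. After x ≤ 16: [(14,14/3) (16,16/3) (16,340/19) (14,320/19)]
3. After y ≥ 15: [(14,15) (16,15) (16,340/19) (14,320/19)]
4. After y ≤ 17: [(14,15) (16,15) (16,17) (143/10,17) (14,320/19)]
5. Canonical ring: [(14,15) (16,15) (16,17) (143/10,17) (14,320/19)]

Clipped polygon: [(14,15) (16,15) (16,17) (143/10,17) (14,320/19)]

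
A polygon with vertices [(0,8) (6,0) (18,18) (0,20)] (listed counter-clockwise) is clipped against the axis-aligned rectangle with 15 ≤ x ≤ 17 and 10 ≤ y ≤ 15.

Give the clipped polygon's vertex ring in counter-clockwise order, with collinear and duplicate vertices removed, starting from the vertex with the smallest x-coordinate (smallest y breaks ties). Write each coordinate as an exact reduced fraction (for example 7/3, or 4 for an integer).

Clipped polygon: [(15,27/2) (16,15) (15,15)]

1. After x ≥ 15: [(15,27/2) (18,18) (15,55/3)]
2. After x ≤ 17: [(15,27/2) (17,33/2) (17,163/9) (15,55/3)]
3. After y ≥ 10: [(15,27/2) (17,33/2) (17,163/9) (15,55/3)]
4. After y ≤ 15: [(15,15) (15,27/2) (16,15)]
5. Canonical ring: [(15,27/2) (16,15) (15,15)]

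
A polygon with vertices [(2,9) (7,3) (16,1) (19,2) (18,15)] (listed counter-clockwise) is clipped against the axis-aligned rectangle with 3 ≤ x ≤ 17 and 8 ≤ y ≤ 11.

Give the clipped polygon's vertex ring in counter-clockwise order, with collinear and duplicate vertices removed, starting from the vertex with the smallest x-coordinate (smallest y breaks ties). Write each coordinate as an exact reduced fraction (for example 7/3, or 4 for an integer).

1. After x ≥ 3: [(3,75/8) (3,39/5) (7,3) (16,1) (19,2) (18,15)]
2. After x ≤ 17: [(17,117/8) (3,75/8) (3,39/5) (7,3) (16,1) (17,4/3)]
3. After y ≥ 8: [(17,8) (17,117/8) (3,75/8) (3,8)]
4. After y ≤ 11: [(17,8) (17,11) (22/3,11) (3,75/8) (3,8)]
5. Canonical ring: [(3,8) (17,8) (17,11) (22/3,11) (3,75/8)]

Clipped polygon: [(3,8) (17,8) (17,11) (22/3,11) (3,75/8)]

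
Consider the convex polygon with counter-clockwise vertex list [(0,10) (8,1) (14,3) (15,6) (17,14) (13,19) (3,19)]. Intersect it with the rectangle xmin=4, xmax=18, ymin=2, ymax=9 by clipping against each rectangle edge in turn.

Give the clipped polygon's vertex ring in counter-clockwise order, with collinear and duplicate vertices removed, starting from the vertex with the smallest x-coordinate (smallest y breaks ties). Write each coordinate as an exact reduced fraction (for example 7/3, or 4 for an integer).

Clipped polygon: [(4,11/2) (64/9,2) (11,2) (14,3) (15,6) (63/4,9) (4,9)]

1. After x ≥ 4: [(4,11/2) (8,1) (14,3) (15,6) (17,14) (13,19) (4,19)]
2. After x ≤ 18: [(4,11/2) (8,1) (14,3) (15,6) (17,14) (13,19) (4,19)]
3. After y ≥ 2: [(4,11/2) (64/9,2) (11,2) (14,3) (15,6) (17,14) (13,19) (4,19)]
4. After y ≤ 9: [(4,9) (4,11/2) (64/9,2) (11,2) (14,3) (15,6) (63/4,9)]
5. Canonical ring: [(4,11/2) (64/9,2) (11,2) (14,3) (15,6) (63/4,9) (4,9)]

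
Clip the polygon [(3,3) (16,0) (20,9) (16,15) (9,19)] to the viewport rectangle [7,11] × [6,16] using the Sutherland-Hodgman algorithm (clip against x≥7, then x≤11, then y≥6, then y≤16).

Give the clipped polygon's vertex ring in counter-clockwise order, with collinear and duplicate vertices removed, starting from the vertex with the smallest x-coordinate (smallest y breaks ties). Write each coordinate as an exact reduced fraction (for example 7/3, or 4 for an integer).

Clipped polygon: [(7,6) (11,6) (11,16) (63/8,16) (7,41/3)]

1. After x ≥ 7: [(7,41/3) (7,27/13) (16,0) (20,9) (16,15) (9,19)]
2. After x ≤ 11: [(7,41/3) (7,27/13) (11,15/13) (11,125/7) (9,19)]
3. After y ≥ 6: [(7,41/3) (7,6) (11,6) (11,125/7) (9,19)]
4. After y ≤ 16: [(63/8,16) (7,41/3) (7,6) (11,6) (11,16)]
5. Canonical ring: [(7,6) (11,6) (11,16) (63/8,16) (7,41/3)]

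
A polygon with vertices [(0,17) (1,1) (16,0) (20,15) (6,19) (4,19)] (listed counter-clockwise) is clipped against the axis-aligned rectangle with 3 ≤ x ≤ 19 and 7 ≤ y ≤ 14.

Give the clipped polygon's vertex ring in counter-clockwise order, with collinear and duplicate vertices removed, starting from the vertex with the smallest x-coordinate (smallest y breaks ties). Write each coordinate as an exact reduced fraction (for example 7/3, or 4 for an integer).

1. After x ≥ 3: [(3,37/2) (3,13/15) (16,0) (20,15) (6,19) (4,19)]
2. After x ≤ 19: [(3,37/2) (3,13/15) (16,0) (19,45/4) (19,107/7) (6,19) (4,19)]
3. After y ≥ 7: [(3,37/2) (3,7) (268/15,7) (19,45/4) (19,107/7) (6,19) (4,19)]
4. After y ≤ 14: [(3,14) (3,7) (268/15,7) (19,45/4) (19,14)]
5. Canonical ring: [(3,7) (268/15,7) (19,45/4) (19,14) (3,14)]

Clipped polygon: [(3,7) (268/15,7) (19,45/4) (19,14) (3,14)]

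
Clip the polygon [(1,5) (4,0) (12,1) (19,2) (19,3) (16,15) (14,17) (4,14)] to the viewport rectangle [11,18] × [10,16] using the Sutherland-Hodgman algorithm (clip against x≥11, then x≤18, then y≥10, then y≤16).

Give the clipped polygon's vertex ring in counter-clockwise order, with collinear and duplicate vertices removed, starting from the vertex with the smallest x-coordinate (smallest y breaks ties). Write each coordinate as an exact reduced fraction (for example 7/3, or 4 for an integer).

1. After x ≥ 11: [(11,7/8) (12,1) (19,2) (19,3) (16,15) (14,17) (11,161/10)]
2. After x ≤ 18: [(11,7/8) (12,1) (18,13/7) (18,7) (16,15) (14,17) (11,161/10)]
3. After y ≥ 10: [(11,10) (69/4,10) (16,15) (14,17) (11,161/10)]
4. After y ≤ 16: [(11,16) (11,10) (69/4,10) (16,15) (15,16)]
5. Canonical ring: [(11,10) (69/4,10) (16,15) (15,16) (11,16)]

Clipped polygon: [(11,10) (69/4,10) (16,15) (15,16) (11,16)]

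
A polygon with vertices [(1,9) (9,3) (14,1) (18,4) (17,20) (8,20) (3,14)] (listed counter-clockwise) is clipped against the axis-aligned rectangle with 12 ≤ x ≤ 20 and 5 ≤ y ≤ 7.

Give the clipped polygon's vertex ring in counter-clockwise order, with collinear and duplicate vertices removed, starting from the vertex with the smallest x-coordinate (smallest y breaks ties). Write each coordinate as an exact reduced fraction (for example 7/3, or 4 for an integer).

Clipped polygon: [(12,5) (287/16,5) (285/16,7) (12,7)]

1. After x ≥ 12: [(12,9/5) (14,1) (18,4) (17,20) (12,20)]
2. After x ≤ 20: [(12,9/5) (14,1) (18,4) (17,20) (12,20)]
3. After y ≥ 5: [(12,5) (287/16,5) (17,20) (12,20)]
4. After y ≤ 7: [(12,7) (12,5) (287/16,5) (285/16,7)]
5. Canonical ring: [(12,5) (287/16,5) (285/16,7) (12,7)]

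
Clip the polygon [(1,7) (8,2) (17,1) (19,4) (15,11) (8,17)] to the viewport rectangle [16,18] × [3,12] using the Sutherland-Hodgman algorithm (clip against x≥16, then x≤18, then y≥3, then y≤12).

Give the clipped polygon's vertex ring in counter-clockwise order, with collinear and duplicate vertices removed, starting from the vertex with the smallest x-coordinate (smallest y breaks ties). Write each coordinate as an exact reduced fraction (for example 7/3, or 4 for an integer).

Clipped polygon: [(16,3) (18,3) (18,23/4) (16,37/4)]

1. After x ≥ 16: [(16,10/9) (17,1) (19,4) (16,37/4)]
2. After x ≤ 18: [(16,10/9) (17,1) (18,5/2) (18,23/4) (16,37/4)]
3. After y ≥ 3: [(16,3) (18,3) (18,23/4) (16,37/4)]
4. After y ≤ 12: [(16,3) (18,3) (18,23/4) (16,37/4)]
5. Canonical ring: [(16,3) (18,3) (18,23/4) (16,37/4)]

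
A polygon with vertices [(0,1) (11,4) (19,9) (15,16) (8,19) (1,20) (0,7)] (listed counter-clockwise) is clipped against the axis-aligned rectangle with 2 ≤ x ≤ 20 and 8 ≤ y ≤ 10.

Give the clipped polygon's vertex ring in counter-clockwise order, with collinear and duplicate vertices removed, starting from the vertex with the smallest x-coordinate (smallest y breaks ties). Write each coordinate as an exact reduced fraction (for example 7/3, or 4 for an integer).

1. After x ≥ 2: [(2,17/11) (11,4) (19,9) (15,16) (8,19) (2,139/7)]
2. After x ≤ 20: [(2,17/11) (11,4) (19,9) (15,16) (8,19) (2,139/7)]
3. After y ≥ 8: [(2,8) (87/5,8) (19,9) (15,16) (8,19) (2,139/7)]
4. After y ≤ 10: [(2,10) (2,8) (87/5,8) (19,9) (129/7,10)]
5. Canonical ring: [(2,8) (87/5,8) (19,9) (129/7,10) (2,10)]

Clipped polygon: [(2,8) (87/5,8) (19,9) (129/7,10) (2,10)]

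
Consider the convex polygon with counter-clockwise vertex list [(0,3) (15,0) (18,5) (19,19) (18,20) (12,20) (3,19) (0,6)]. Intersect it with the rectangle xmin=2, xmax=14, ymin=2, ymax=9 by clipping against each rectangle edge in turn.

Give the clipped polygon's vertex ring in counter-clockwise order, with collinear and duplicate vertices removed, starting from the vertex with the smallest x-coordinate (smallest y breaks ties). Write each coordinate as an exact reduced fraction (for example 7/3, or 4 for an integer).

1. After x ≥ 2: [(2,13/5) (15,0) (18,5) (19,19) (18,20) (12,20) (3,19) (2,44/3)]
2. After x ≤ 14: [(2,13/5) (14,1/5) (14,20) (12,20) (3,19) (2,44/3)]
3. After y ≥ 2: [(2,13/5) (5,2) (14,2) (14,20) (12,20) (3,19) (2,44/3)]
4. After y ≤ 9: [(2,9) (2,13/5) (5,2) (14,2) (14,9)]
5. Canonical ring: [(2,13/5) (5,2) (14,2) (14,9) (2,9)]

Clipped polygon: [(2,13/5) (5,2) (14,2) (14,9) (2,9)]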